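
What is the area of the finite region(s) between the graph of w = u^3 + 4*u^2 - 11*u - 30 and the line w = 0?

863/6

The curve meets the u-axis where u^3 + 4*u^2 - 11*u - 30 = 0, i.e. (u - 3)*(u + 2)*(u + 5) = 0, at u = -5, -2, 3.
On [-5, -2] the curve lies above the axis; ∫[-5,-2] (u^3 + 4*u^2 - 11*u - 30) du = 117/4, giving area 117/4.
On [-2, 3] the curve lies below the axis; ∫[-2,3] (u^3 + 4*u^2 - 11*u - 30) du = -1375/12, giving area 1375/12.
Total area = 117/4 + 1375/12 = 863/6.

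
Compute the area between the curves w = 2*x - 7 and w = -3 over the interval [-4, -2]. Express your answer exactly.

On [-4, -2], (2*x - 7) - (-3) = 2*x - 4 is ≤ 0 throughout, so the area is a single integral of |2*x - 4|.
∫[-4,-2] (2*x - 4) dx = -20; the area of that piece is 20.

20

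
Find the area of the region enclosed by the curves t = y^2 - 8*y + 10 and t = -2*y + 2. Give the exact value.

4/3

Both boundary curves give t as a function of y, so integrate with respect to y. Setting them equal: y^2 - 6*y + 8 = 0, i.e. (y - 4)*(y - 2) = 0, so they meet at y = 2, 4.
For y in [2, 4], t = y^2 - 8*y + 10 is on the left; area = ∫[2,4] (-(y^2 - 6*y + 8)) dy = 4/3.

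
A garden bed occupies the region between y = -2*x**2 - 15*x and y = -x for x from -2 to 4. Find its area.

The difference (-2*x**2 - 15*x) - (-x) = -2*x**2 - 14*x changes sign at x = 0 inside [-2, 4], so split the integral there.
∫[-2,0] (-2*x**2 - 14*x) dx = 68/3.
∫[0,4] (-2*x**2 - 14*x) dx = -464/3; the area of that piece is 464/3.
Total area = 68/3 + 464/3 = 532/3.

532/3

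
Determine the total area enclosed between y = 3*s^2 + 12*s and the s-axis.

The curve meets the s-axis where 3*s^2 + 12*s = 0, i.e. 3*s*(s + 4) = 0, at s = -4, 0.
On [-4, 0] the curve lies below the axis; ∫[-4,0] (3*s^2 + 12*s) ds = -32, giving area 32.

32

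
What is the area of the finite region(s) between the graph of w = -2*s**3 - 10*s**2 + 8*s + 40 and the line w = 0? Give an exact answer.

937/6

The curve meets the s-axis where -2*s**3 - 10*s**2 + 8*s + 40 = 0, i.e. -2*(s - 2)*(s + 2)*(s + 5) = 0, at s = -5, -2, 2.
On [-5, -2] the curve lies below the axis; ∫[-5,-2] (-2*s**3 - 10*s**2 + 8*s + 40) ds = -99/2, giving area 99/2.
On [-2, 2] the curve lies above the axis; ∫[-2,2] (-2*s**3 - 10*s**2 + 8*s + 40) ds = 320/3, giving area 320/3.
Total area = 99/2 + 320/3 = 937/6.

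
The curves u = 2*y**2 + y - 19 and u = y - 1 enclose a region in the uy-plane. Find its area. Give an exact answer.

72

Both boundary curves give u as a function of y, so integrate with respect to y. Setting them equal: 2*y**2 - 18 = 0, i.e. 2*(y - 3)*(y + 3) = 0, so they meet at y = -3, 3.
For y in [-3, 3], u = 2*y**2 + y - 19 is on the left; area = ∫[-3,3] (-(2*y**2 - 18)) dy = 72.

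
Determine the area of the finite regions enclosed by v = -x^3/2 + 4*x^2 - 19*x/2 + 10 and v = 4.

Set the curves equal: -x^3/2 + 4*x^2 - 19*x/2 + 10 = 4, so -x^3/2 + 4*x^2 - 19*x/2 + 6 = 0, which factors as -(x - 4)*(x - 3)*(x - 1)/2 = 0. The curves meet at x = 1, 3, 4.
On [1, 3], v = 4 is on top; that piece has area ∫[1,3] (-(-x^3/2 + 4*x^2 - 19*x/2 + 6)) dx = 4/3.
On [3, 4], v = -x^3/2 + 4*x^2 - 19*x/2 + 10 is on top; that piece has area ∫[3,4] (-x^3/2 + 4*x^2 - 19*x/2 + 6) dx = 5/24.
Total enclosed area = 4/3 + 5/24 = 37/24.

37/24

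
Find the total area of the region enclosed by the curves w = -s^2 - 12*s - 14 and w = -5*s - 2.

Set the curves equal: -s^2 - 12*s - 14 = -5*s - 2, so -s^2 - 7*s - 12 = 0, which factors as -(s + 3)*(s + 4) = 0. The curves meet at s = -4, -3.
On [-4, -3], w = -s^2 - 12*s - 14 is on top; that piece has area ∫[-4,-3] (-s^2 - 7*s - 12) ds = 1/6.

1/6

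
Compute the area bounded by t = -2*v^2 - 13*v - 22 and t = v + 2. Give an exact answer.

Both boundary curves give t as a function of v, so integrate with respect to v. Setting them equal: -2*v^2 - 14*v - 24 = 0, i.e. -2*(v + 3)*(v + 4) = 0, so they meet at v = -4, -3.
For v in [-4, -3], t = -2*v^2 - 13*v - 22 is on the right; area = ∫[-4,-3] (-2*v^2 - 14*v - 24) dv = 1/3.

1/3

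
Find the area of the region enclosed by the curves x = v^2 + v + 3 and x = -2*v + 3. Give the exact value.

Both boundary curves give x as a function of v, so integrate with respect to v. Setting them equal: v^2 + 3*v = 0, i.e. v*(v + 3) = 0, so they meet at v = -3, 0.
For v in [-3, 0], x = v^2 + v + 3 is on the left; area = ∫[-3,0] (-(v^2 + 3*v)) dv = 9/2.

9/2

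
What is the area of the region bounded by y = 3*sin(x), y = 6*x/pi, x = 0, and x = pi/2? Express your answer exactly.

3 - 3*pi/4

On [0, pi/2], (3*sin(x)) - (6*x/pi) = -6*x/pi + 3*sin(x) is ≥ 0 throughout, so the area is a single integral of |-6*x/pi + 3*sin(x)|.
∫[0,pi/2] (-6*x/pi + 3*sin(x)) dx = 3 - 3*pi/4.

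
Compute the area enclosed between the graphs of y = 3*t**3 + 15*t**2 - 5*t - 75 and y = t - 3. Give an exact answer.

Set the curves equal: 3*t**3 + 15*t**2 - 5*t - 75 = t - 3, so 3*t**3 + 15*t**2 - 6*t - 72 = 0, which factors as 3*(t - 2)*(t + 3)*(t + 4) = 0. The curves meet at t = -4, -3, 2.
On [-4, -3], y = 3*t**3 + 15*t**2 - 5*t - 75 is on top; that piece has area ∫[-4,-3] (3*t**3 + 15*t**2 - 6*t - 72) dt = 11/4.
On [-3, 2], y = t - 3 is on top; that piece has area ∫[-3,2] (-(3*t**3 + 15*t**2 - 6*t - 72)) dt = 875/4.
Total enclosed area = 11/4 + 875/4 = 443/2.

443/2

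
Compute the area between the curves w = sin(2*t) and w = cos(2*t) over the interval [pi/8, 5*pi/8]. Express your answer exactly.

On [pi/8, 5*pi/8], (sin(2*t)) - (cos(2*t)) = sin(2*t) - cos(2*t) is ≥ 0 throughout, so the area is a single integral of |sin(2*t) - cos(2*t)|.
∫[pi/8,5*pi/8] (sin(2*t) - cos(2*t)) dt = sqrt(2).

sqrt(2)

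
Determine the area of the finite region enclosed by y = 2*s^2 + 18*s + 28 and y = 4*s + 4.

1/3

Set the curves equal: 2*s^2 + 18*s + 28 = 4*s + 4, so 2*s^2 + 14*s + 24 = 0, which factors as 2*(s + 3)*(s + 4) = 0. The curves meet at s = -4, -3.
On [-4, -3], y = 4*s + 4 is on top; that piece has area ∫[-4,-3] (-(2*s^2 + 14*s + 24)) ds = 1/3.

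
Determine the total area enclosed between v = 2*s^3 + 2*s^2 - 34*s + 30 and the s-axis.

1136/3

The curve meets the s-axis where 2*s^3 + 2*s^2 - 34*s + 30 = 0, i.e. 2*(s - 3)*(s - 1)*(s + 5) = 0, at s = -5, 1, 3.
On [-5, 1] the curve lies above the axis; ∫[-5,1] (2*s^3 + 2*s^2 - 34*s + 30) ds = 360, giving area 360.
On [1, 3] the curve lies below the axis; ∫[1,3] (2*s^3 + 2*s^2 - 34*s + 30) ds = -56/3, giving area 56/3.
Total area = 360 + 56/3 = 1136/3.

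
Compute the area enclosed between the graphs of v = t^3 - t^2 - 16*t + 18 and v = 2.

Set the curves equal: t^3 - t^2 - 16*t + 18 = 2, so t^3 - t^2 - 16*t + 16 = 0, which factors as (t - 4)*(t - 1)*(t + 4) = 0. The curves meet at t = -4, 1, 4.
On [-4, 1], v = t^3 - t^2 - 16*t + 18 is on top; that piece has area ∫[-4,1] (t^3 - t^2 - 16*t + 16) dt = 1375/12.
On [1, 4], v = 2 is on top; that piece has area ∫[1,4] (-(t^3 - t^2 - 16*t + 16)) dt = 117/4.
Total enclosed area = 1375/12 + 117/4 = 863/6.

863/6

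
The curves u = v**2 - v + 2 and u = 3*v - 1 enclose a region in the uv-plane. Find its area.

4/3

Both boundary curves give u as a function of v, so integrate with respect to v. Setting them equal: v**2 - 4*v + 3 = 0, i.e. (v - 3)*(v - 1) = 0, so they meet at v = 1, 3.
For v in [1, 3], u = v**2 - v + 2 is on the left; area = ∫[1,3] (-(v**2 - 4*v + 3)) dv = 4/3.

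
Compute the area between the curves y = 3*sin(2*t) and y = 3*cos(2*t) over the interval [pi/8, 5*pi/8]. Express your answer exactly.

3*sqrt(2)

On [pi/8, 5*pi/8], (3*sin(2*t)) - (3*cos(2*t)) = 3*sin(2*t) - 3*cos(2*t) is ≥ 0 throughout, so the area is a single integral of |3*sin(2*t) - 3*cos(2*t)|.
∫[pi/8,5*pi/8] (3*sin(2*t) - 3*cos(2*t)) dt = 3*sqrt(2).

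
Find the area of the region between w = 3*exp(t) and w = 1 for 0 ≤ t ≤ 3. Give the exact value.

On [0, 3], (3*exp(t)) - (1) = 3*exp(t) - 1 is ≥ 0 throughout, so the area is a single integral of |3*exp(t) - 1|.
∫[0,3] (3*exp(t) - 1) dt = -6 + 3*exp(3).

-6 + 3*exp(3)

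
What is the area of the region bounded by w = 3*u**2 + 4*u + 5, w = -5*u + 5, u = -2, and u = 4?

146

The difference (3*u**2 + 4*u + 5) - (-5*u + 5) = 3*u**2 + 9*u changes sign at u = 0 inside [-2, 4], so split the integral there.
∫[-2,0] (3*u**2 + 9*u) du = -10; the area of that piece is 10.
∫[0,4] (3*u**2 + 9*u) du = 136.
Total area = 10 + 136 = 146.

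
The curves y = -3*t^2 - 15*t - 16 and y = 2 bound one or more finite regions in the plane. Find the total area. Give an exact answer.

Set the curves equal: -3*t^2 - 15*t - 16 = 2, so -3*t^2 - 15*t - 18 = 0, which factors as -3*(t + 2)*(t + 3) = 0. The curves meet at t = -3, -2.
On [-3, -2], y = -3*t^2 - 15*t - 16 is on top; that piece has area ∫[-3,-2] (-3*t^2 - 15*t - 18) dt = 1/2.

1/2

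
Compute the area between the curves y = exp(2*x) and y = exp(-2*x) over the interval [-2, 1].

The difference (exp(2*x)) - (exp(-2*x)) = exp(2*x) - exp(-2*x) changes sign at x = 0 inside [-2, 1], so split the integral there.
∫[-2,0] (exp(2*x) - exp(-2*x)) dx = -exp(4)/2 - exp(-4)/2 + 1; the area of that piece is -1 + exp(-4)/2 + exp(4)/2.
∫[0,1] (exp(2*x) - exp(-2*x)) dx = -1 + exp(-2)/2 + exp(2)/2.
Total area = (-1 + exp(-4)/2 + exp(4)/2) + (-1 + exp(-2)/2 + exp(2)/2) = -2 + exp(-4)/2 + exp(-2)/2 + exp(2)/2 + exp(4)/2.

-2 + exp(-4)/2 + exp(-2)/2 + exp(2)/2 + exp(4)/2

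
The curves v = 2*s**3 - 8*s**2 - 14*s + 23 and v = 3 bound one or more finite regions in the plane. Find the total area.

Set the curves equal: 2*s**3 - 8*s**2 - 14*s + 23 = 3, so 2*s**3 - 8*s**2 - 14*s + 20 = 0, which factors as 2*(s - 5)*(s - 1)*(s + 2) = 0. The curves meet at s = -2, 1, 5.
On [-2, 1], v = 2*s**3 - 8*s**2 - 14*s + 23 is on top; that piece has area ∫[-2,1] (2*s**3 - 8*s**2 - 14*s + 20) ds = 99/2.
On [1, 5], v = 3 is on top; that piece has area ∫[1,5] (-(2*s**3 - 8*s**2 - 14*s + 20)) ds = 320/3.
Total enclosed area = 99/2 + 320/3 = 937/6.

937/6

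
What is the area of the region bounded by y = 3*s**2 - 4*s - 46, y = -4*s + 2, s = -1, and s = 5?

The difference (3*s**2 - 4*s - 46) - (-4*s + 2) = 3*s**2 - 48 changes sign at s = 4 inside [-1, 5], so split the integral there.
∫[-1,4] (3*s**2 - 48) ds = -175; the area of that piece is 175.
∫[4,5] (3*s**2 - 48) ds = 13.
Total area = 175 + 13 = 188.

188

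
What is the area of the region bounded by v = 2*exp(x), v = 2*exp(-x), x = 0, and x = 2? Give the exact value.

-4 + 2*exp(-2) + 2*exp(2)

On [0, 2], (2*exp(x)) - (2*exp(-x)) = 2*exp(x) - 2*exp(-x) is ≥ 0 throughout, so the area is a single integral of |2*exp(x) - 2*exp(-x)|.
∫[0,2] (2*exp(x) - 2*exp(-x)) dx = -4 + 2*exp(-2) + 2*exp(2).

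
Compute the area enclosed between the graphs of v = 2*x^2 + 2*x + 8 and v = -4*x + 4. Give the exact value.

Set the curves equal: 2*x^2 + 2*x + 8 = -4*x + 4, so 2*x^2 + 6*x + 4 = 0, which factors as 2*(x + 1)*(x + 2) = 0. The curves meet at x = -2, -1.
On [-2, -1], v = -4*x + 4 is on top; that piece has area ∫[-2,-1] (-(2*x^2 + 6*x + 4)) dx = 1/3.

1/3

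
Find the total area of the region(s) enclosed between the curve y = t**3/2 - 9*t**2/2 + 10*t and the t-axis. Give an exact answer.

The curve meets the t-axis where t**3/2 - 9*t**2/2 + 10*t = 0, i.e. t*(t - 5)*(t - 4)/2 = 0, at t = 0, 4, 5.
On [0, 4] the curve lies above the axis; ∫[0,4] (t**3/2 - 9*t**2/2 + 10*t) dt = 16, giving area 16.
On [4, 5] the curve lies below the axis; ∫[4,5] (t**3/2 - 9*t**2/2 + 10*t) dt = -3/8, giving area 3/8.
Total area = 16 + 3/8 = 131/8.

131/8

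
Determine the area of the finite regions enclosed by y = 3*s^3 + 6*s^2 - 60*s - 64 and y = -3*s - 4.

Set the curves equal: 3*s^3 + 6*s^2 - 60*s - 64 = -3*s - 4, so 3*s^3 + 6*s^2 - 57*s - 60 = 0, which factors as 3*(s - 4)*(s + 1)*(s + 5) = 0. The curves meet at s = -5, -1, 4.
On [-5, -1], y = 3*s^3 + 6*s^2 - 60*s - 64 is on top; that piece has area ∫[-5,-1] (3*s^3 + 6*s^2 - 57*s - 60) ds = 224.
On [-1, 4], y = -3*s - 4 is on top; that piece has area ∫[-1,4] (-(3*s^3 + 6*s^2 - 57*s - 60)) ds = 1625/4.
Total enclosed area = 224 + 1625/4 = 2521/4.

2521/4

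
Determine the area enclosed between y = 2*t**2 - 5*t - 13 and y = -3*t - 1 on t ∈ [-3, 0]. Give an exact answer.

The difference (2*t**2 - 5*t - 13) - (-3*t - 1) = 2*t**2 - 2*t - 12 changes sign at t = -2 inside [-3, 0], so split the integral there.
∫[-3,-2] (2*t**2 - 2*t - 12) dt = 17/3.
∫[-2,0] (2*t**2 - 2*t - 12) dt = -44/3; the area of that piece is 44/3.
Total area = 17/3 + 44/3 = 61/3.

61/3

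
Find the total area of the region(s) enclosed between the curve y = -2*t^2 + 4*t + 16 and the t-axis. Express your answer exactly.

72

The curve meets the t-axis where -2*t^2 + 4*t + 16 = 0, i.e. -2*(t - 4)*(t + 2) = 0, at t = -2, 4.
On [-2, 4] the curve lies above the axis; ∫[-2,4] (-2*t^2 + 4*t + 16) dt = 72, giving area 72.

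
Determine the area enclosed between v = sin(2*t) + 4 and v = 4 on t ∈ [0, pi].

The difference (sin(2*t) + 4) - (4) = sin(2*t) changes sign at t = pi/2 inside [0, pi], so split the integral there.
∫[0,pi/2] (sin(2*t)) dt = 1.
∫[pi/2,pi] (sin(2*t)) dt = -1; the area of that piece is 1.
Total area = 1 + 1 = 2.

2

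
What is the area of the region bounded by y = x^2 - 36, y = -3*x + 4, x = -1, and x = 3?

416/3

On [-1, 3], (x^2 - 36) - (-3*x + 4) = x^2 + 3*x - 40 is ≤ 0 throughout, so the area is a single integral of |x^2 + 3*x - 40|.
∫[-1,3] (x^2 + 3*x - 40) dx = -416/3; the area of that piece is 416/3.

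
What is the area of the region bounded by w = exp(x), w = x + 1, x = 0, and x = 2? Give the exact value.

-5 + exp(2)

On [0, 2], (exp(x)) - (x + 1) = -x + exp(x) - 1 is ≥ 0 throughout, so the area is a single integral of |-x + exp(x) - 1|.
∫[0,2] (-x + exp(x) - 1) dx = -5 + exp(2).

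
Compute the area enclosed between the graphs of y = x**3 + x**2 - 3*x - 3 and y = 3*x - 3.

253/12

Set the curves equal: x**3 + x**2 - 3*x - 3 = 3*x - 3, so x**3 + x**2 - 6*x = 0, which factors as x*(x - 2)*(x + 3) = 0. The curves meet at x = -3, 0, 2.
On [-3, 0], y = x**3 + x**2 - 3*x - 3 is on top; that piece has area ∫[-3,0] (x**3 + x**2 - 6*x) dx = 63/4.
On [0, 2], y = 3*x - 3 is on top; that piece has area ∫[0,2] (-(x**3 + x**2 - 6*x)) dx = 16/3.
Total enclosed area = 63/4 + 16/3 = 253/12.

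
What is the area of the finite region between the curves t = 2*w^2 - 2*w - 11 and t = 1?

Both boundary curves give t as a function of w, so integrate with respect to w. Setting them equal: 2*w^2 - 2*w - 12 = 0, i.e. 2*(w - 3)*(w + 2) = 0, so they meet at w = -2, 3.
For w in [-2, 3], t = 2*w^2 - 2*w - 11 is on the left; area = ∫[-2,3] (-(2*w^2 - 2*w - 12)) dw = 125/3.

125/3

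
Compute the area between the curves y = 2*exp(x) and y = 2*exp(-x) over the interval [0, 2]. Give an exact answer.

-4 + 2*exp(-2) + 2*exp(2)

On [0, 2], (2*exp(x)) - (2*exp(-x)) = 2*exp(x) - 2*exp(-x) is ≥ 0 throughout, so the area is a single integral of |2*exp(x) - 2*exp(-x)|.
∫[0,2] (2*exp(x) - 2*exp(-x)) dx = -4 + 2*exp(-2) + 2*exp(2).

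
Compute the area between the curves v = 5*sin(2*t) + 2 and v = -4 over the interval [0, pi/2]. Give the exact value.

On [0, pi/2], (5*sin(2*t) + 2) - (-4) = 5*sin(2*t) + 6 is ≥ 0 throughout, so the area is a single integral of |5*sin(2*t) + 6|.
∫[0,pi/2] (5*sin(2*t) + 6) dt = 5 + 3*pi.

5 + 3*pi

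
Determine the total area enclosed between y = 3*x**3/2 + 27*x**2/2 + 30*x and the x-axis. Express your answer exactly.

The curve meets the x-axis where 3*x**3/2 + 27*x**2/2 + 30*x = 0, i.e. 3*x*(x + 4)*(x + 5)/2 = 0, at x = -5, -4, 0.
On [-5, -4] the curve lies above the axis; ∫[-5,-4] (3*x**3/2 + 27*x**2/2 + 30*x) dx = 9/8, giving area 9/8.
On [-4, 0] the curve lies below the axis; ∫[-4,0] (3*x**3/2 + 27*x**2/2 + 30*x) dx = -48, giving area 48.
Total area = 9/8 + 48 = 393/8.

393/8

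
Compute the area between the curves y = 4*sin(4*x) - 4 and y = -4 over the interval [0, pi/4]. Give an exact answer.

On [0, pi/4], (4*sin(4*x) - 4) - (-4) = 4*sin(4*x) is ≥ 0 throughout, so the area is a single integral of |4*sin(4*x)|.
∫[0,pi/4] (4*sin(4*x)) dx = 2.

2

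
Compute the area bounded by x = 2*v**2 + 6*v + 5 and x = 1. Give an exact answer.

1/3

Both boundary curves give x as a function of v, so integrate with respect to v. Setting them equal: 2*v**2 + 6*v + 4 = 0, i.e. 2*(v + 1)*(v + 2) = 0, so they meet at v = -2, -1.
For v in [-2, -1], x = 2*v**2 + 6*v + 5 is on the left; area = ∫[-2,-1] (-(2*v**2 + 6*v + 4)) dv = 1/3.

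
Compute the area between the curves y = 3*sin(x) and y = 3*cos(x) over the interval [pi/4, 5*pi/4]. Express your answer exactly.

On [pi/4, 5*pi/4], (3*sin(x)) - (3*cos(x)) = 3*sin(x) - 3*cos(x) is ≥ 0 throughout, so the area is a single integral of |3*sin(x) - 3*cos(x)|.
∫[pi/4,5*pi/4] (3*sin(x) - 3*cos(x)) dx = 6*sqrt(2).

6*sqrt(2)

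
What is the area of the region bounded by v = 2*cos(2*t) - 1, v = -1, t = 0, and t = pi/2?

The difference (2*cos(2*t) - 1) - (-1) = 2*cos(2*t) changes sign at t = pi/4 inside [0, pi/2], so split the integral there.
∫[0,pi/4] (2*cos(2*t)) dt = 1.
∫[pi/4,pi/2] (2*cos(2*t)) dt = -1; the area of that piece is 1.
Total area = 1 + 1 = 2.

2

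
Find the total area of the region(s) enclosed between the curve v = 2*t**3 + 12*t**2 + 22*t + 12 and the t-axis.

1

The curve meets the t-axis where 2*t**3 + 12*t**2 + 22*t + 12 = 0, i.e. 2*(t + 1)*(t + 2)*(t + 3) = 0, at t = -3, -2, -1.
On [-3, -2] the curve lies above the axis; ∫[-3,-2] (2*t**3 + 12*t**2 + 22*t + 12) dt = 1/2, giving area 1/2.
On [-2, -1] the curve lies below the axis; ∫[-2,-1] (2*t**3 + 12*t**2 + 22*t + 12) dt = -1/2, giving area 1/2.
Total area = 1/2 + 1/2 = 1.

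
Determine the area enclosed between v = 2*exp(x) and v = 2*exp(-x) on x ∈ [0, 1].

On [0, 1], (2*exp(x)) - (2*exp(-x)) = 2*exp(x) - 2*exp(-x) is ≥ 0 throughout, so the area is a single integral of |2*exp(x) - 2*exp(-x)|.
∫[0,1] (2*exp(x) - 2*exp(-x)) dx = -4 + 2*exp(-1) + 2*exp(1).

-4 + 2*exp(-1) + 2*exp(1)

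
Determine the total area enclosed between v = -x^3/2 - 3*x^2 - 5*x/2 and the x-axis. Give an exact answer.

131/8

The curve meets the x-axis where -x^3/2 - 3*x^2 - 5*x/2 = 0, i.e. -x*(x + 1)*(x + 5)/2 = 0, at x = -5, -1, 0.
On [-5, -1] the curve lies below the axis; ∫[-5,-1] (-x^3/2 - 3*x^2 - 5*x/2) dx = -16, giving area 16.
On [-1, 0] the curve lies above the axis; ∫[-1,0] (-x^3/2 - 3*x^2 - 5*x/2) dx = 3/8, giving area 3/8.
Total area = 16 + 3/8 = 131/8.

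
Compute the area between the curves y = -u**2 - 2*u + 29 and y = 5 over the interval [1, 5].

The difference (-u**2 - 2*u + 29) - (5) = -u**2 - 2*u + 24 changes sign at u = 4 inside [1, 5], so split the integral there.
∫[1,4] (-u**2 - 2*u + 24) du = 36.
∫[4,5] (-u**2 - 2*u + 24) du = -16/3; the area of that piece is 16/3.
Total area = 36 + 16/3 = 124/3.

124/3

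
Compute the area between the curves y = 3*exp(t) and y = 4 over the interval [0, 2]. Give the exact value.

The difference (3*exp(t)) - (4) = 3*exp(t) - 4 changes sign at t = log(4/3) inside [0, 2], so split the integral there.
∫[0,log(4/3)] (3*exp(t) - 4) dt = log(81/256) + 1; the area of that piece is -1 + log(256/81).
∫[log(4/3),2] (3*exp(t) - 4) dt = -12 - 4*log(3) + 8*log(2) + 3*exp(2).
Total area = (-1 + log(256/81)) + (-12 - 4*log(3) + 8*log(2) + 3*exp(2)) = -13 - 8*log(3) + 16*log(2) + 3*exp(2).

-13 - 8*log(3) + 16*log(2) + 3*exp(2)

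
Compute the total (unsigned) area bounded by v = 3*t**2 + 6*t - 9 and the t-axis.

The curve meets the t-axis where 3*t**2 + 6*t - 9 = 0, i.e. 3*(t - 1)*(t + 3) = 0, at t = -3, 1.
On [-3, 1] the curve lies below the axis; ∫[-3,1] (3*t**2 + 6*t - 9) dt = -32, giving area 32.

32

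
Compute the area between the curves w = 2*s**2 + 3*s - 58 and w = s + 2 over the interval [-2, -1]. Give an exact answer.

175/3

On [-2, -1], (2*s**2 + 3*s - 58) - (s + 2) = 2*s**2 + 2*s - 60 is ≤ 0 throughout, so the area is a single integral of |2*s**2 + 2*s - 60|.
∫[-2,-1] (2*s**2 + 2*s - 60) ds = -175/3; the area of that piece is 175/3.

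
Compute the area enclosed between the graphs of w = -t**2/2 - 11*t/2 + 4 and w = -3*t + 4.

Set the curves equal: -t**2/2 - 11*t/2 + 4 = -3*t + 4, so -t**2/2 - 5*t/2 = 0, which factors as -t*(t + 5)/2 = 0. The curves meet at t = -5, 0.
On [-5, 0], w = -t**2/2 - 11*t/2 + 4 is on top; that piece has area ∫[-5,0] (-t**2/2 - 5*t/2) dt = 125/12.

125/12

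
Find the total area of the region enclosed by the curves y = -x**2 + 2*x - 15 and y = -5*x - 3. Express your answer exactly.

1/6

Set the curves equal: -x**2 + 2*x - 15 = -5*x - 3, so -x**2 + 7*x - 12 = 0, which factors as -(x - 4)*(x - 3) = 0. The curves meet at x = 3, 4.
On [3, 4], y = -x**2 + 2*x - 15 is on top; that piece has area ∫[3,4] (-x**2 + 7*x - 12) dx = 1/6.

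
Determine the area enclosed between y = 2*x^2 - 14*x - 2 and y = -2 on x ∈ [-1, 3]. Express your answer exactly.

The difference (2*x^2 - 14*x - 2) - (-2) = 2*x^2 - 14*x changes sign at x = 0 inside [-1, 3], so split the integral there.
∫[-1,0] (2*x^2 - 14*x) dx = 23/3.
∫[0,3] (2*x^2 - 14*x) dx = -45; the area of that piece is 45.
Total area = 23/3 + 45 = 158/3.

158/3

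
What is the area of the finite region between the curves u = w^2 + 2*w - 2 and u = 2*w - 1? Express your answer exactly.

4/3

Both boundary curves give u as a function of w, so integrate with respect to w. Setting them equal: w^2 - 1 = 0, i.e. (w - 1)*(w + 1) = 0, so they meet at w = -1, 1.
For w in [-1, 1], u = w^2 + 2*w - 2 is on the left; area = ∫[-1,1] (-(w^2 - 1)) dw = 4/3.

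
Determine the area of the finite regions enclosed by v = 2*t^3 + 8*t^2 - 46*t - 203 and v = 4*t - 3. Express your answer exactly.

4019/3

Set the curves equal: 2*t^3 + 8*t^2 - 46*t - 203 = 4*t - 3, so 2*t^3 + 8*t^2 - 50*t - 200 = 0, which factors as 2*(t - 5)*(t + 4)*(t + 5) = 0. The curves meet at t = -5, -4, 5.
On [-5, -4], v = 2*t^3 + 8*t^2 - 46*t - 203 is on top; that piece has area ∫[-5,-4] (2*t^3 + 8*t^2 - 50*t - 200) dt = 19/6.
On [-4, 5], v = 4*t - 3 is on top; that piece has area ∫[-4,5] (-(2*t^3 + 8*t^2 - 50*t - 200)) dt = 2673/2.
Total enclosed area = 19/6 + 2673/2 = 4019/3.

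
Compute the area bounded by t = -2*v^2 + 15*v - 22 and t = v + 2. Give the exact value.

Both boundary curves give t as a function of v, so integrate with respect to v. Setting them equal: -2*v^2 + 14*v - 24 = 0, i.e. -2*(v - 4)*(v - 3) = 0, so they meet at v = 3, 4.
For v in [3, 4], t = -2*v^2 + 15*v - 22 is on the right; area = ∫[3,4] (-2*v^2 + 14*v - 24) dv = 1/3.

1/3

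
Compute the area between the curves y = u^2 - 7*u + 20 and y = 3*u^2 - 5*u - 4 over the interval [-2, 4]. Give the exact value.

298/3

The difference (u^2 - 7*u + 20) - (3*u^2 - 5*u - 4) = -2*u^2 - 2*u + 24 changes sign at u = 3 inside [-2, 4], so split the integral there.
∫[-2,3] (-2*u^2 - 2*u + 24) du = 275/3.
∫[3,4] (-2*u^2 - 2*u + 24) du = -23/3; the area of that piece is 23/3.
Total area = 275/3 + 23/3 = 298/3.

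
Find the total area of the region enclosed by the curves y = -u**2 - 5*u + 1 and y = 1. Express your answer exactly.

125/6

Set the curves equal: -u**2 - 5*u + 1 = 1, so -u**2 - 5*u = 0, which factors as -u*(u + 5) = 0. The curves meet at u = -5, 0.
On [-5, 0], y = -u**2 - 5*u + 1 is on top; that piece has area ∫[-5,0] (-u**2 - 5*u) du = 125/6.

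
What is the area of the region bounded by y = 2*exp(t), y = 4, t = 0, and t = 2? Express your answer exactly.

-14 + 8*log(2) + 2*exp(2)

The difference (2*exp(t)) - (4) = 2*exp(t) - 4 changes sign at t = log(2) inside [0, 2], so split the integral there.
∫[0,log(2)] (2*exp(t) - 4) dt = 2 - log(16); the area of that piece is -2 + log(16).
∫[log(2),2] (2*exp(t) - 4) dt = -12 + 4*log(2) + 2*exp(2).
Total area = (-2 + log(16)) + (-12 + 4*log(2) + 2*exp(2)) = -14 + 8*log(2) + 2*exp(2).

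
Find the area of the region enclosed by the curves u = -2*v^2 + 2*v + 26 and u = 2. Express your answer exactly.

343/3

Both boundary curves give u as a function of v, so integrate with respect to v. Setting them equal: -2*v^2 + 2*v + 24 = 0, i.e. -2*(v - 4)*(v + 3) = 0, so they meet at v = -3, 4.
For v in [-3, 4], u = -2*v^2 + 2*v + 26 is on the right; area = ∫[-3,4] (-2*v^2 + 2*v + 24) dv = 343/3.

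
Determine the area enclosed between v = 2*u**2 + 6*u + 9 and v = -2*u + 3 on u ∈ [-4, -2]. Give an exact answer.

The difference (2*u**2 + 6*u + 9) - (-2*u + 3) = 2*u**2 + 8*u + 6 changes sign at u = -3 inside [-4, -2], so split the integral there.
∫[-4,-3] (2*u**2 + 8*u + 6) du = 8/3.
∫[-3,-2] (2*u**2 + 8*u + 6) du = -4/3; the area of that piece is 4/3.
Total area = 8/3 + 4/3 = 4.

4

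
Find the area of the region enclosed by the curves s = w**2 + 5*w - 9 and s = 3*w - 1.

36

Both boundary curves give s as a function of w, so integrate with respect to w. Setting them equal: w**2 + 2*w - 8 = 0, i.e. (w - 2)*(w + 4) = 0, so they meet at w = -4, 2.
For w in [-4, 2], s = w**2 + 5*w - 9 is on the left; area = ∫[-4,2] (-(w**2 + 2*w - 8)) dw = 36.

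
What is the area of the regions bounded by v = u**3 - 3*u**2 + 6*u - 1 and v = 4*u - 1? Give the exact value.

1/2

Set the curves equal: u**3 - 3*u**2 + 6*u - 1 = 4*u - 1, so u**3 - 3*u**2 + 2*u = 0, which factors as u*(u - 2)*(u - 1) = 0. The curves meet at u = 0, 1, 2.
On [0, 1], v = u**3 - 3*u**2 + 6*u - 1 is on top; that piece has area ∫[0,1] (u**3 - 3*u**2 + 2*u) du = 1/4.
On [1, 2], v = 4*u - 1 is on top; that piece has area ∫[1,2] (-(u**3 - 3*u**2 + 2*u)) du = 1/4.
Total enclosed area = 1/4 + 1/4 = 1/2.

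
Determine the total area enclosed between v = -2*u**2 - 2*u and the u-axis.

The curve meets the u-axis where -2*u**2 - 2*u = 0, i.e. -2*u*(u + 1) = 0, at u = -1, 0.
On [-1, 0] the curve lies above the axis; ∫[-1,0] (-2*u**2 - 2*u) du = 1/3, giving area 1/3.

1/3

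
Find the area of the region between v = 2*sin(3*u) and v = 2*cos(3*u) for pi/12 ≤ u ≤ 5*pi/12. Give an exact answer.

On [pi/12, 5*pi/12], (2*sin(3*u)) - (2*cos(3*u)) = 2*sin(3*u) - 2*cos(3*u) is ≥ 0 throughout, so the area is a single integral of |2*sin(3*u) - 2*cos(3*u)|.
∫[pi/12,5*pi/12] (2*sin(3*u) - 2*cos(3*u)) du = 4*sqrt(2)/3.

4*sqrt(2)/3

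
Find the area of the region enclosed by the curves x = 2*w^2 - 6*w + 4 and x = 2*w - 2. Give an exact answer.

8/3

Both boundary curves give x as a function of w, so integrate with respect to w. Setting them equal: 2*w^2 - 8*w + 6 = 0, i.e. 2*(w - 3)*(w - 1) = 0, so they meet at w = 1, 3.
For w in [1, 3], x = 2*w^2 - 6*w + 4 is on the left; area = ∫[1,3] (-(2*w^2 - 8*w + 6)) dw = 8/3.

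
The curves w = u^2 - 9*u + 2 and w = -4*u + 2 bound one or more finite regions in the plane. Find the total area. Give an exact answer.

125/6

Set the curves equal: u^2 - 9*u + 2 = -4*u + 2, so u^2 - 5*u = 0, which factors as u*(u - 5) = 0. The curves meet at u = 0, 5.
On [0, 5], w = -4*u + 2 is on top; that piece has area ∫[0,5] (-(u^2 - 5*u)) du = 125/6.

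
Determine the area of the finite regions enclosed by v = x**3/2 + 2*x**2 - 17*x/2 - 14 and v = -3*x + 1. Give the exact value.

863/12

Set the curves equal: x**3/2 + 2*x**2 - 17*x/2 - 14 = -3*x + 1, so x**3/2 + 2*x**2 - 11*x/2 - 15 = 0, which factors as (x - 3)*(x + 2)*(x + 5)/2 = 0. The curves meet at x = -5, -2, 3.
On [-5, -2], v = x**3/2 + 2*x**2 - 17*x/2 - 14 is on top; that piece has area ∫[-5,-2] (x**3/2 + 2*x**2 - 11*x/2 - 15) dx = 117/8.
On [-2, 3], v = -3*x + 1 is on top; that piece has area ∫[-2,3] (-(x**3/2 + 2*x**2 - 11*x/2 - 15)) dx = 1375/24.
Total enclosed area = 117/8 + 1375/24 = 863/12.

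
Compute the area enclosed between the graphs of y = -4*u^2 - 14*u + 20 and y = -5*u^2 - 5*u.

1/6

Set the curves equal: -4*u^2 - 14*u + 20 = -5*u^2 - 5*u, so u^2 - 9*u + 20 = 0, which factors as (u - 5)*(u - 4) = 0. The curves meet at u = 4, 5.
On [4, 5], y = -5*u^2 - 5*u is on top; that piece has area ∫[4,5] (-(u^2 - 9*u + 20)) du = 1/6.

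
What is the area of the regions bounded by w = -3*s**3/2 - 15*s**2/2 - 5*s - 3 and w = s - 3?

71/4

Set the curves equal: -3*s**3/2 - 15*s**2/2 - 5*s - 3 = s - 3, so -3*s**3/2 - 15*s**2/2 - 6*s = 0, which factors as -3*s*(s + 1)*(s + 4)/2 = 0. The curves meet at s = -4, -1, 0.
On [-4, -1], w = s - 3 is on top; that piece has area ∫[-4,-1] (-(-3*s**3/2 - 15*s**2/2 - 6*s)) ds = 135/8.
On [-1, 0], w = -3*s**3/2 - 15*s**2/2 - 5*s - 3 is on top; that piece has area ∫[-1,0] (-3*s**3/2 - 15*s**2/2 - 6*s) ds = 7/8.
Total enclosed area = 135/8 + 7/8 = 71/4.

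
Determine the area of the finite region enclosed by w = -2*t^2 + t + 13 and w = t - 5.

72

Set the curves equal: -2*t^2 + t + 13 = t - 5, so -2*t^2 + 18 = 0, which factors as -2*(t - 3)*(t + 3) = 0. The curves meet at t = -3, 3.
On [-3, 3], w = -2*t^2 + t + 13 is on top; that piece has area ∫[-3,3] (-2*t^2 + 18) dt = 72.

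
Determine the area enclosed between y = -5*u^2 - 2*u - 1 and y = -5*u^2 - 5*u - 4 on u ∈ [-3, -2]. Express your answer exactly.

On [-3, -2], (-5*u^2 - 2*u - 1) - (-5*u^2 - 5*u - 4) = 3*u + 3 is ≤ 0 throughout, so the area is a single integral of |3*u + 3|.
∫[-3,-2] (3*u + 3) du = -9/2; the area of that piece is 9/2.

9/2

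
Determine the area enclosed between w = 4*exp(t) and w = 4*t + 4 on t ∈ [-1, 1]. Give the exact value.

-8 - 4*exp(-1) + 4*exp(1)

On [-1, 1], (4*exp(t)) - (4*t + 4) = -4*t + 4*exp(t) - 4 is ≥ 0 throughout, so the area is a single integral of |-4*t + 4*exp(t) - 4|.
∫[-1,1] (-4*t + 4*exp(t) - 4) dt = -8 - 4*exp(-1) + 4*exp(1).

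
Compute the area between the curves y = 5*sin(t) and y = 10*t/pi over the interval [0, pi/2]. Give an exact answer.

On [0, pi/2], (5*sin(t)) - (10*t/pi) = -10*t/pi + 5*sin(t) is ≥ 0 throughout, so the area is a single integral of |-10*t/pi + 5*sin(t)|.
∫[0,pi/2] (-10*t/pi + 5*sin(t)) dt = 5 - 5*pi/4.

5 - 5*pi/4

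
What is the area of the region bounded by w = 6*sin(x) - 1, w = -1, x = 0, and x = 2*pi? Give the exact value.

24

The difference (6*sin(x) - 1) - (-1) = 6*sin(x) changes sign at x = pi inside [0, 2*pi], so split the integral there.
∫[0,pi] (6*sin(x)) dx = 12.
∫[pi,2*pi] (6*sin(x)) dx = -12; the area of that piece is 12.
Total area = 12 + 12 = 24.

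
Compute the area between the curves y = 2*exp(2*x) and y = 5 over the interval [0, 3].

The difference (2*exp(2*x)) - (5) = 2*exp(2*x) - 5 changes sign at x = -log(2)/2 + log(5)/2 inside [0, 3], so split the integral there.
∫[0,-log(2)/2 + log(5)/2] (2*exp(2*x) - 5) dx = log(4*sqrt(10)/125) + 3/2; the area of that piece is -3/2 + log(25*sqrt(10)/8).
∫[-log(2)/2 + log(5)/2,3] (2*exp(2*x) - 5) dx = -35/2 - 5*log(2)/2 + 5*log(5)/2 + exp(6).
Total area = (-3/2 + log(25*sqrt(10)/8)) + (-35/2 - 5*log(2)/2 + 5*log(5)/2 + exp(6)) = -19 - 11*log(2)/2 + log(10)/2 + 9*log(5)/2 + exp(6).

-19 - 11*log(2)/2 + log(10)/2 + 9*log(5)/2 + exp(6)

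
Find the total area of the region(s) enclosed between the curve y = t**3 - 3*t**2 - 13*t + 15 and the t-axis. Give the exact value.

128

The curve meets the t-axis where t**3 - 3*t**2 - 13*t + 15 = 0, i.e. (t - 5)*(t - 1)*(t + 3) = 0, at t = -3, 1, 5.
On [-3, 1] the curve lies above the axis; ∫[-3,1] (t**3 - 3*t**2 - 13*t + 15) dt = 64, giving area 64.
On [1, 5] the curve lies below the axis; ∫[1,5] (t**3 - 3*t**2 - 13*t + 15) dt = -64, giving area 64.
Total area = 64 + 64 = 128.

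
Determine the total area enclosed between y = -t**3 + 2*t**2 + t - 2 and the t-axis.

37/12

The curve meets the t-axis where -t**3 + 2*t**2 + t - 2 = 0, i.e. -(t - 2)*(t - 1)*(t + 1) = 0, at t = -1, 1, 2.
On [-1, 1] the curve lies below the axis; ∫[-1,1] (-t**3 + 2*t**2 + t - 2) dt = -8/3, giving area 8/3.
On [1, 2] the curve lies above the axis; ∫[1,2] (-t**3 + 2*t**2 + t - 2) dt = 5/12, giving area 5/12.
Total area = 8/3 + 5/12 = 37/12.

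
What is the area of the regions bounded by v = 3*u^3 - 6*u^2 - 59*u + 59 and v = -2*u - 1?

2521/4

Set the curves equal: 3*u^3 - 6*u^2 - 59*u + 59 = -2*u - 1, so 3*u^3 - 6*u^2 - 57*u + 60 = 0, which factors as 3*(u - 5)*(u - 1)*(u + 4) = 0. The curves meet at u = -4, 1, 5.
On [-4, 1], v = 3*u^3 - 6*u^2 - 59*u + 59 is on top; that piece has area ∫[-4,1] (3*u^3 - 6*u^2 - 57*u + 60) du = 1625/4.
On [1, 5], v = -2*u - 1 is on top; that piece has area ∫[1,5] (-(3*u^3 - 6*u^2 - 57*u + 60)) du = 224.
Total enclosed area = 1625/4 + 224 = 2521/4.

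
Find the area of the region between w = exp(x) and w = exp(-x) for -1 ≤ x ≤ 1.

The difference (exp(x)) - (exp(-x)) = exp(x) - exp(-x) changes sign at x = 0 inside [-1, 1], so split the integral there.
∫[-1,0] (exp(x) - exp(-x)) dx = -exp(1) - exp(-1) + 2; the area of that piece is -2 + exp(-1) + exp(1).
∫[0,1] (exp(x) - exp(-x)) dx = -2 + exp(-1) + exp(1).
Total area = (-2 + exp(-1) + exp(1)) + (-2 + exp(-1) + exp(1)) = -4 + 2*exp(-1) + 2*exp(1).

-4 + 2*exp(-1) + 2*exp(1)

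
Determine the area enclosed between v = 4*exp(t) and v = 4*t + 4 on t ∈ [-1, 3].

-32 - 4*exp(-1) + 4*exp(3)

On [-1, 3], (4*exp(t)) - (4*t + 4) = -4*t + 4*exp(t) - 4 is ≥ 0 throughout, so the area is a single integral of |-4*t + 4*exp(t) - 4|.
∫[-1,3] (-4*t + 4*exp(t) - 4) dt = -32 - 4*exp(-1) + 4*exp(3).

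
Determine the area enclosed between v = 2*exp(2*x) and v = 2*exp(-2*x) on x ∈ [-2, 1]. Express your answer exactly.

-4 + exp(-4) + exp(-2) + exp(2) + exp(4)

The difference (2*exp(2*x)) - (2*exp(-2*x)) = 2*exp(2*x) - 2*exp(-2*x) changes sign at x = 0 inside [-2, 1], so split the integral there.
∫[-2,0] (2*exp(2*x) - 2*exp(-2*x)) dx = -exp(4) - exp(-4) + 2; the area of that piece is -2 + exp(-4) + exp(4).
∫[0,1] (2*exp(2*x) - 2*exp(-2*x)) dx = -2 + exp(-2) + exp(2).
Total area = (-2 + exp(-4) + exp(4)) + (-2 + exp(-2) + exp(2)) = -4 + exp(-4) + exp(-2) + exp(2) + exp(4).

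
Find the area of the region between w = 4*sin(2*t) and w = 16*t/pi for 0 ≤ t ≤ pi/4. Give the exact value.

2 - pi/2

On [0, pi/4], (4*sin(2*t)) - (16*t/pi) = -16*t/pi + 4*sin(2*t) is ≥ 0 throughout, so the area is a single integral of |-16*t/pi + 4*sin(2*t)|.
∫[0,pi/4] (-16*t/pi + 4*sin(2*t)) dt = 2 - pi/2.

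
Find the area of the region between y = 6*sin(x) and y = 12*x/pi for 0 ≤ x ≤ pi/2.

On [0, pi/2], (6*sin(x)) - (12*x/pi) = -12*x/pi + 6*sin(x) is ≥ 0 throughout, so the area is a single integral of |-12*x/pi + 6*sin(x)|.
∫[0,pi/2] (-12*x/pi + 6*sin(x)) dx = 6 - 3*pi/2.

6 - 3*pi/2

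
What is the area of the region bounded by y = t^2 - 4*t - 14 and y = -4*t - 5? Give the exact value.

Set the curves equal: t^2 - 4*t - 14 = -4*t - 5, so t^2 - 9 = 0, which factors as (t - 3)*(t + 3) = 0. The curves meet at t = -3, 3.
On [-3, 3], y = -4*t - 5 is on top; that piece has area ∫[-3,3] (-(t^2 - 9)) dt = 36.

36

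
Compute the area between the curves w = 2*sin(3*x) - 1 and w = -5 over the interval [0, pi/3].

4/3 + 4*pi/3

On [0, pi/3], (2*sin(3*x) - 1) - (-5) = 2*sin(3*x) + 4 is ≥ 0 throughout, so the area is a single integral of |2*sin(3*x) + 4|.
∫[0,pi/3] (2*sin(3*x) + 4) dx = 4/3 + 4*pi/3.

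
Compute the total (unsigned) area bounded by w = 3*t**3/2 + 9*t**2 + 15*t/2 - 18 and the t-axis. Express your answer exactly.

The curve meets the t-axis where 3*t**3/2 + 9*t**2 + 15*t/2 - 18 = 0, i.e. 3*(t - 1)*(t + 3)*(t + 4)/2 = 0, at t = -4, -3, 1.
On [-4, -3] the curve lies above the axis; ∫[-4,-3] (3*t**3/2 + 9*t**2 + 15*t/2 - 18) dt = 9/8, giving area 9/8.
On [-3, 1] the curve lies below the axis; ∫[-3,1] (3*t**3/2 + 9*t**2 + 15*t/2 - 18) dt = -48, giving area 48.
Total area = 9/8 + 48 = 393/8.

393/8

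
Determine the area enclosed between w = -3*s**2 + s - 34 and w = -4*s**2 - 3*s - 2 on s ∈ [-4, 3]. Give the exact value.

623/3

On [-4, 3], (-3*s**2 + s - 34) - (-4*s**2 - 3*s - 2) = s**2 + 4*s - 32 is ≤ 0 throughout, so the area is a single integral of |s**2 + 4*s - 32|.
∫[-4,3] (s**2 + 4*s - 32) ds = -623/3; the area of that piece is 623/3.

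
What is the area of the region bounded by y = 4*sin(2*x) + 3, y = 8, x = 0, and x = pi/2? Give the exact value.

On [0, pi/2], (4*sin(2*x) + 3) - (8) = 4*sin(2*x) - 5 is ≤ 0 throughout, so the area is a single integral of |4*sin(2*x) - 5|.
∫[0,pi/2] (4*sin(2*x) - 5) dx = 4 - 5*pi/2; the area of that piece is -4 + 5*pi/2.

-4 + 5*pi/2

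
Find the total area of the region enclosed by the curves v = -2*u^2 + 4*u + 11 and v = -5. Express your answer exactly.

Set the curves equal: -2*u^2 + 4*u + 11 = -5, so -2*u^2 + 4*u + 16 = 0, which factors as -2*(u - 4)*(u + 2) = 0. The curves meet at u = -2, 4.
On [-2, 4], v = -2*u^2 + 4*u + 11 is on top; that piece has area ∫[-2,4] (-2*u^2 + 4*u + 16) du = 72.

72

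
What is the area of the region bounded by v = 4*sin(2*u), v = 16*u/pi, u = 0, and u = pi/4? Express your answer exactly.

2 - pi/2

On [0, pi/4], (4*sin(2*u)) - (16*u/pi) = -16*u/pi + 4*sin(2*u) is ≥ 0 throughout, so the area is a single integral of |-16*u/pi + 4*sin(2*u)|.
∫[0,pi/4] (-16*u/pi + 4*sin(2*u)) du = 2 - pi/2.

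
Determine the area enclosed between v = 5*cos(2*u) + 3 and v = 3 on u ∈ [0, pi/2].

5

The difference (5*cos(2*u) + 3) - (3) = 5*cos(2*u) changes sign at u = pi/4 inside [0, pi/2], so split the integral there.
∫[0,pi/4] (5*cos(2*u)) du = 5/2.
∫[pi/4,pi/2] (5*cos(2*u)) du = -5/2; the area of that piece is 5/2.
Total area = 5/2 + 5/2 = 5.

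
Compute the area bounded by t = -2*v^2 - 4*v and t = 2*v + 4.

Both boundary curves give t as a function of v, so integrate with respect to v. Setting them equal: -2*v^2 - 6*v - 4 = 0, i.e. -2*(v + 1)*(v + 2) = 0, so they meet at v = -2, -1.
For v in [-2, -1], t = -2*v^2 - 4*v is on the right; area = ∫[-2,-1] (-2*v^2 - 6*v - 4) dv = 1/3.

1/3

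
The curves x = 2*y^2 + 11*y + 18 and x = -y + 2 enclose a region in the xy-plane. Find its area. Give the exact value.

8/3

Both boundary curves give x as a function of y, so integrate with respect to y. Setting them equal: 2*y^2 + 12*y + 16 = 0, i.e. 2*(y + 2)*(y + 4) = 0, so they meet at y = -4, -2.
For y in [-4, -2], x = 2*y^2 + 11*y + 18 is on the left; area = ∫[-4,-2] (-(2*y^2 + 12*y + 16)) dy = 8/3.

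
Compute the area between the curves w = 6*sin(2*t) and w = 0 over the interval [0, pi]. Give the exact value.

12

The difference (6*sin(2*t)) - (0) = 6*sin(2*t) changes sign at t = pi/2 inside [0, pi], so split the integral there.
∫[0,pi/2] (6*sin(2*t)) dt = 6.
∫[pi/2,pi] (6*sin(2*t)) dt = -6; the area of that piece is 6.
Total area = 6 + 6 = 12.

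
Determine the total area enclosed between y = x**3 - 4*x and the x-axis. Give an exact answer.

The curve meets the x-axis where x**3 - 4*x = 0, i.e. x*(x - 2)*(x + 2) = 0, at x = -2, 0, 2.
On [-2, 0] the curve lies above the axis; ∫[-2,0] (x**3 - 4*x) dx = 4, giving area 4.
On [0, 2] the curve lies below the axis; ∫[0,2] (x**3 - 4*x) dx = -4, giving area 4.
Total area = 4 + 4 = 8.

8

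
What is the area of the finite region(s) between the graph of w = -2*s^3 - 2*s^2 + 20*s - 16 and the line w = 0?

The curve meets the s-axis where -2*s^3 - 2*s^2 + 20*s - 16 = 0, i.e. -2*(s - 2)*(s - 1)*(s + 4) = 0, at s = -4, 1, 2.
On [-4, 1] the curve lies below the axis; ∫[-4,1] (-2*s^3 - 2*s^2 + 20*s - 16) ds = -875/6, giving area 875/6.
On [1, 2] the curve lies above the axis; ∫[1,2] (-2*s^3 - 2*s^2 + 20*s - 16) ds = 11/6, giving area 11/6.
Total area = 875/6 + 11/6 = 443/3.

443/3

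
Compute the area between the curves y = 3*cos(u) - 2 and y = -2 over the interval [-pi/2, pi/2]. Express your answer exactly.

6

On [-pi/2, pi/2], (3*cos(u) - 2) - (-2) = 3*cos(u) is ≥ 0 throughout, so the area is a single integral of |3*cos(u)|.
∫[-pi/2,pi/2] (3*cos(u)) du = 6.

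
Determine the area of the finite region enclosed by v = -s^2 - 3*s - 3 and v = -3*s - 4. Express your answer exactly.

Set the curves equal: -s^2 - 3*s - 3 = -3*s - 4, so -s^2 + 1 = 0, which factors as -(s - 1)*(s + 1) = 0. The curves meet at s = -1, 1.
On [-1, 1], v = -s^2 - 3*s - 3 is on top; that piece has area ∫[-1,1] (-s^2 + 1) ds = 4/3.

4/3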